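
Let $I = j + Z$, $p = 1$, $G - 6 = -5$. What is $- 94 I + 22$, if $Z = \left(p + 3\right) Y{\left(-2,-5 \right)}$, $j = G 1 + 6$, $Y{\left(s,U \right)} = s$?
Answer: $116$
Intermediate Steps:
$G = 1$ ($G = 6 - 5 = 1$)
$j = 7$ ($j = 1 \cdot 1 + 6 = 1 + 6 = 7$)
$Z = -8$ ($Z = \left(1 + 3\right) \left(-2\right) = 4 \left(-2\right) = -8$)
$I = -1$ ($I = 7 - 8 = -1$)
$- 94 I + 22 = \left(-94\right) \left(-1\right) + 22 = 94 + 22 = 116$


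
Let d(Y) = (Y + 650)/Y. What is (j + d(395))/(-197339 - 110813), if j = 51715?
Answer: -2042847/12172004 ≈ -0.16783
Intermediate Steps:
d(Y) = (650 + Y)/Y
(j + d(395))/(-197339 - 110813) = (51715 + (650 + 395)/395)/(-197339 - 110813) = (51715 + (1/395)*1045)/(-308152) = (51715 + 209/79)*(-1/308152) = (4085694/79)*(-1/308152) = -2042847/12172004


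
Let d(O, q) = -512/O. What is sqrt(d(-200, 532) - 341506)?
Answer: I*sqrt(8537586)/5 ≈ 584.38*I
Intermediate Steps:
sqrt(d(-200, 532) - 341506) = sqrt(-512/(-200) - 341506) = sqrt(-512*(-1/200) - 341506) = sqrt(64/25 - 341506) = sqrt(-8537586/25) = I*sqrt(8537586)/5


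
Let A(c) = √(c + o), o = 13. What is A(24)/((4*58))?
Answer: √37/232 ≈ 0.026219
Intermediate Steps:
A(c) = √(13 + c) (A(c) = √(c + 13) = √(13 + c))
A(24)/((4*58)) = √(13 + 24)/((4*58)) = √37/232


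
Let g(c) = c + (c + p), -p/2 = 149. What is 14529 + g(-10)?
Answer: 14211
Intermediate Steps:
p = -298 (p = -2*149 = -298)
g(c) = -298 + 2*c (g(c) = c + (c - 298) = c + (-298 + c) = -298 + 2*c)
14529 + g(-10) = 14529 + (-298 + 2*(-10)) = 14529 + (-298 - 20) = 14529 - 318 = 14211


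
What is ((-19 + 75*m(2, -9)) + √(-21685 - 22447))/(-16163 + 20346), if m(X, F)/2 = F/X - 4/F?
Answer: -1882/12549 + 2*I*√11033/4183 ≈ -0.14997 + 0.050221*I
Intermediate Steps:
m(X, F) = -8/F + 2*F/X (m(X, F) = 2*(F/X - 4/F) = 2*(-4/F + F/X) = -8/F + 2*F/X)
((-19 + 75*m(2, -9)) + √(-21685 - 22447))/(-16163 + 20346) = ((-19 + 75*(-8/(-9) + 2*(-9)/2)) + √(-21685 - 22447))/(-16163 + 20346) = ((-19 + 75*(-8*(-⅑) + 2*(-9)*(½))) + √(-44132))/4183 = ((-19 + 75*(8/9 - 9)) + 2*I*√11033)*(1/4183) = ((-19 + 75*(-73/9)) + 2*I*√11033)*(1/4183) = ((-19 - 1825/3) + 2*I*√11033)*(1/4183) = (-1882/3 + 2*I*√11033)*(1/4183) = -1882/12549 + 2*I*√11033/4183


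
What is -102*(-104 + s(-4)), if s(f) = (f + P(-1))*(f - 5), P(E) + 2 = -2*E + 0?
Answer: 6936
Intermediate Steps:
P(E) = -2 - 2*E (P(E) = -2 + (-2*E + 0) = -2 - 2*E)
s(f) = f*(-5 + f) (s(f) = (f + (-2 - 2*(-1)))*(f - 5) = (f + (-2 + 2))*(-5 + f) = (f + 0)*(-5 + f) = f*(-5 + f))
-102*(-104 + s(-4)) = -102*(-104 - 4*(-5 - 4)) = -102*(-104 - 4*(-9)) = -102*(-104 + 36) = -102*(-68) = 6936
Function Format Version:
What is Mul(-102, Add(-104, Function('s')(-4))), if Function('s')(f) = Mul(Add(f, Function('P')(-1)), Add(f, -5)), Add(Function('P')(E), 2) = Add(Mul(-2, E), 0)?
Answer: 6936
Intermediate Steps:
Function('P')(E) = Add(-2, Mul(-2, E)) (Function('P')(E) = Add(-2, Add(Mul(-2, E), 0)) = Add(-2, Mul(-2, E)))
Function('s')(f) = Mul(f, Add(-5, f)) (Function('s')(f) = Mul(Add(f, Add(-2, Mul(-2, -1))), Add(f, -5)) = Mul(Add(f, Add(-2, 2)), Add(-5, f)) = Mul(Add(f, 0), Add(-5, f)) = Mul(f, Add(-5, f)))
Mul(-102, Add(-104, Function('s')(-4))) = Mul(-102, Add(-104, Mul(-4, Add(-5, -4)))) = Mul(-102, Add(-104, Mul(-4, -9))) = Mul(-102, Add(-104, 36)) = Mul(-102, -68) = 6936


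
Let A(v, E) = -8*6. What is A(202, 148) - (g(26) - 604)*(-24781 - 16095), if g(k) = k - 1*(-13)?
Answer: -23094988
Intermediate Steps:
g(k) = 13 + k (g(k) = k + 13 = 13 + k)
A(v, E) = -48
A(202, 148) - (g(26) - 604)*(-24781 - 16095) = -48 - ((13 + 26) - 604)*(-24781 - 16095) = -48 - (39 - 604)*(-40876) = -48 - (-565)*(-40876) = -48 - 1*23094940 = -48 - 23094940 = -23094988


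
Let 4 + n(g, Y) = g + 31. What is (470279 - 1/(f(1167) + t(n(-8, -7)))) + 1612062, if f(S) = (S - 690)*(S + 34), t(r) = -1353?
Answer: 1190107857683/571524 ≈ 2.0823e+6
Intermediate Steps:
n(g, Y) = 27 + g (n(g, Y) = -4 + (g + 31) = -4 + (31 + g) = 27 + g)
f(S) = (-690 + S)*(34 + S)
(470279 - 1/(f(1167) + t(n(-8, -7)))) + 1612062 = (470279 - 1/((-23460 + 1167² - 656*1167) - 1353)) + 1612062 = (470279 - 1/((-23460 + 1361889 - 765552) - 1353)) + 1612062 = (470279 - 1/(572877 - 1353)) + 1612062 = (470279 - 1/571524) + 1612062 = 268775735195/571524 + 1612062 = 1190107857683/571524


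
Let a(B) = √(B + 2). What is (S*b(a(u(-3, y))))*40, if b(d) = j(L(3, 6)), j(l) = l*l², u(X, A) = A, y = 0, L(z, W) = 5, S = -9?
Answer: -45000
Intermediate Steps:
j(l) = l³
a(B) = √(2 + B)
b(d) = 125 (b(d) = 5³ = 125)
(S*b(a(u(-3, y))))*40 = -9*125*40 = -1125*40 = -45000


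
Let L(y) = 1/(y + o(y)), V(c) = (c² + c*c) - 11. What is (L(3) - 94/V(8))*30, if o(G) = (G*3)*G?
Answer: -901/39 ≈ -23.103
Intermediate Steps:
o(G) = 3*G² (o(G) = (3*G)*G = 3*G²)
V(c) = -11 + 2*c² (V(c) = (c² + c²) - 11 = 2*c² - 11 = -11 + 2*c²)
L(y) = 1/(y + 3*y²)
(L(3) - 94/V(8))*30 = (1/(3*(1 + 3*3)) - 94/(-11 + 2*8²))*30 = (1/(3*(1 + 9)) - 94/(-11 + 2*64))*30 = ((⅓)/10 - 94/(-11 + 128))*30 = ((⅓)*(⅒) - 94/117)*30 = (1/30 - 94*1/117)*30 = (1/30 - 94/117)*30 = -901/1170*30 = -901/39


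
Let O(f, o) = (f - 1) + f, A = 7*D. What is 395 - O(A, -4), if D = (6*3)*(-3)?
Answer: 1152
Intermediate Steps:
D = -54 (D = 18*(-3) = -54)
A = -378 (A = 7*(-54) = -378)
O(f, o) = -1 + 2*f (O(f, o) = (-1 + f) + f = -1 + 2*f)
395 - O(A, -4) = 395 - (-1 + 2*(-378)) = 395 - (-1 - 756) = 395 - 1*(-757) = 395 + 757 = 1152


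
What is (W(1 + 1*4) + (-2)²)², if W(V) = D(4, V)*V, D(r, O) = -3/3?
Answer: 1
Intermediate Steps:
D(r, O) = -1 (D(r, O) = -3*⅓ = -1)
W(V) = -V
(W(1 + 1*4) + (-2)²)² = (-(1 + 1*4) + (-2)²)² = (-(1 + 4) + 4)² = (-1*5 + 4)² = (-5 + 4)² = (-1)² = 1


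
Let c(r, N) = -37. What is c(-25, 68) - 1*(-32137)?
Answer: 32100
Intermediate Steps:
c(-25, 68) - 1*(-32137) = -37 - 1*(-32137) = -37 + 32137 = 32100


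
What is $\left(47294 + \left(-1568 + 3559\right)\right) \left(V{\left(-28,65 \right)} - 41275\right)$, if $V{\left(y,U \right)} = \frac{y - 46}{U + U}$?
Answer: $- \frac{26445463584}{13} \approx -2.0343 \cdot 10^{9}$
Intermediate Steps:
$V{\left(y,U \right)} = \frac{-46 + y}{2 U}$
$\left(47294 + \left(-1568 + 3559\right)\right) \left(V{\left(-28,65 \right)} - 41275\right) = \left(47294 + \left(-1568 + 3559\right)\right) \left(\frac{-46 - 28}{2 \cdot 65} - 41275\right) = \left(47294 + 1991\right) \left(\frac{1}{2} \cdot \frac{1}{65} \left(-74\right) - 41275\right) = 49285 \left(- \frac{37}{65} - 41275\right) = 49285 \left(- \frac{2682912}{65}\right) = - \frac{26445463584}{13}$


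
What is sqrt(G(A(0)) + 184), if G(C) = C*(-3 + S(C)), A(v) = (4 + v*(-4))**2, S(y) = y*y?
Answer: 46*sqrt(2) ≈ 65.054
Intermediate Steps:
S(y) = y**2
A(v) = (4 - 4*v)**2
G(C) = C*(-3 + C**2)
sqrt(G(A(0)) + 184) = sqrt((16*(-1 + 0)**2)*(-3 + (16*(-1 + 0)**2)**2) + 184) = sqrt((16*(-1)**2)*(-3 + (16*(-1)**2)**2) + 184) = sqrt((16*1)*(-3 + (16*1)**2) + 184) = sqrt(16*(-3 + 16**2) + 184) = sqrt(16*(-3 + 256) + 184) = sqrt(16*253 + 184) = sqrt(4048 + 184) = sqrt(4232) = 46*sqrt(2)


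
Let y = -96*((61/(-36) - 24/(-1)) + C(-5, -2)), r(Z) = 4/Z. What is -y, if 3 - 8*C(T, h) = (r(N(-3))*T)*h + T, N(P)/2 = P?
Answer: 6952/3 ≈ 2317.3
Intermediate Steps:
N(P) = 2*P
C(T, h) = 3/8 - T/8 + T*h/12 (C(T, h) = 3/8 - (((4/((2*(-3))))*T)*h + T)/8 = 3/8 - (((4/(-6))*T)*h + T)/8 = 3/8 - (((4*(-⅙))*T)*h + T)/8 = 3/8 - ((-2*T/3)*h + T)/8 = 3/8 - (-2*T*h/3 + T)/8 = 3/8 - (T - 2*T*h/3)/8 = 3/8 + (-T/8 + T*h/12) = 3/8 - T/8 + T*h/12)
y = -6952/3 (y = -96*((61/(-36) - 24/(-1)) + (3/8 - ⅛*(-5) + (1/12)*(-5)*(-2))) = -96*((61*(-1/36) - 24*(-1)) + (3/8 + 5/8 + ⅚)) = -96*((-61/36 + 24) + 11/6) = -96*(803/36 + 11/6) = -96*869/36 = -6952/3 ≈ -2317.3)
-y = -1*(-6952/3) = 6952/3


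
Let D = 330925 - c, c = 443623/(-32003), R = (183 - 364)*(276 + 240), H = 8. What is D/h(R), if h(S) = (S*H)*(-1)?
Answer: 1765172733/3985269584 ≈ 0.44292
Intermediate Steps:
R = -93396 (R = -181*516 = -93396)
h(S) = -8*S (h(S) = (S*8)*(-1) = (8*S)*(-1) = -8*S)
c = -443623/32003 (c = 443623*(-1/32003) = -443623/32003 ≈ -13.862)
D = 10591036398/32003 (D = 330925 - 1*(-443623/32003) = 330925 + 443623/32003 = 10591036398/32003 ≈ 3.3094e+5)
D/h(R) = 10591036398/(32003*((-8*(-93396)))) = (10591036398/32003)/747168 = (10591036398/32003)*(1/747168) = 1765172733/3985269584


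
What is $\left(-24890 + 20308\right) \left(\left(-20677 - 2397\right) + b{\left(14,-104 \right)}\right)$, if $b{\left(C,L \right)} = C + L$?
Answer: $106137448$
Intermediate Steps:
$\left(-24890 + 20308\right) \left(\left(-20677 - 2397\right) + b{\left(14,-104 \right)}\right) = \left(-24890 + 20308\right) \left(\left(-20677 - 2397\right) + \left(14 - 104\right)\right) = - 4582 \left(\left(-20677 - 2397\right) - 90\right) = - 4582 \left(-23074 - 90\right) = \left(-4582\right) \left(-23164\right) = 106137448$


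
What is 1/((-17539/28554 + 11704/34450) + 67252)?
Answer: 491842650/33077266886533 ≈ 1.4870e-5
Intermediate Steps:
1/((-17539/28554 + 11704/34450) + 67252) = 1/((-17539*1/28554 + 11704*(1/34450)) + 67252) = 1/((-17539/28554 + 5852/17225) + 67252) = 1/(-135011267/491842650 + 67252) = 1/(33077266886533/491842650) = 491842650/33077266886533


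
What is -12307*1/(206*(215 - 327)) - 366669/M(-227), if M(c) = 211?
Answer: -8457190391/4868192 ≈ -1737.2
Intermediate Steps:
-12307*1/(206*(215 - 327)) - 366669/M(-227) = -12307*1/(206*(215 - 327)) - 366669/211 = -12307/((-112*206)) - 366669*1/211 = -12307/(-23072) - 366669/211 = -12307*(-1/23072) - 366669/211 = 12307/23072 - 366669/211 = -8457190391/4868192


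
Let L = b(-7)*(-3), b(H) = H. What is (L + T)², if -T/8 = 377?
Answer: 8970025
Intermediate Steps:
T = -3016 (T = -8*377 = -3016)
L = 21 (L = -7*(-3) = 21)
(L + T)² = (21 - 3016)² = (-2995)² = 8970025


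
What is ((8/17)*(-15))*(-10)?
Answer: 1200/17 ≈ 70.588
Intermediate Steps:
((8/17)*(-15))*(-10) = -120/17*(-10) = 1200/17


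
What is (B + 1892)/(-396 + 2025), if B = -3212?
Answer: -440/543 ≈ -0.81031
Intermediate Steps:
(B + 1892)/(-396 + 2025) = (-3212 + 1892)/(-396 + 2025) = -1320/1629 = -1320*1/1629 = -440/543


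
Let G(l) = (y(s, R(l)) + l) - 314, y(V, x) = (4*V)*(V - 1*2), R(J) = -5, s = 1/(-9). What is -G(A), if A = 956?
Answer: -52078/81 ≈ -642.94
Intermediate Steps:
s = -⅑ ≈ -0.11111
y(V, x) = 4*V*(-2 + V) (y(V, x) = (4*V)*(V - 2) = (4*V)*(-2 + V) = 4*V*(-2 + V))
G(l) = -25358/81 + l (G(l) = (4*(-⅑)*(-2 - ⅑) + l) - 314 = (4*(-⅑)*(-19/9) + l) - 314 = (76/81 + l) - 314 = -25358/81 + l)
-G(A) = -(-25358/81 + 956) = -1*52078/81 = -52078/81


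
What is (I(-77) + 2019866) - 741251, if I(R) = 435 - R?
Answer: 1279127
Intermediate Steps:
(I(-77) + 2019866) - 741251 = ((435 - 1*(-77)) + 2019866) - 741251 = ((435 + 77) + 2019866) - 741251 = (512 + 2019866) - 741251 = 2020378 - 741251 = 1279127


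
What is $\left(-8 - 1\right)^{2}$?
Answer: $81$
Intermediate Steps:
$\left(-8 - 1\right)^{2} = \left(-9\right)^{2} = 81$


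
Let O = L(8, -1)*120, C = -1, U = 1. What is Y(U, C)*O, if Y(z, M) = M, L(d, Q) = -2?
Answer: 240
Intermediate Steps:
O = -240 (O = -2*120 = -240)
Y(U, C)*O = -1*(-240) = 240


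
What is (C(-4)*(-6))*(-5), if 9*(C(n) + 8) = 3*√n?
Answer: -240 + 20*I ≈ -240.0 + 20.0*I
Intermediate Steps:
C(n) = -8 + √n/3 (C(n) = -8 + (3*√n)/9 = -8 + √n/3)
(C(-4)*(-6))*(-5) = ((-8 + √(-4)/3)*(-6))*(-5) = ((-8 + (2*I)/3)*(-6))*(-5) = ((-8 + 2*I/3)*(-6))*(-5) = (48 - 4*I)*(-5) = -240 + 20*I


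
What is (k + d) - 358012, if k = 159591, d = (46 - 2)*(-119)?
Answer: -203657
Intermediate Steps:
d = -5236 (d = 44*(-119) = -5236)
(k + d) - 358012 = (159591 - 5236) - 358012 = 154355 - 358012 = -203657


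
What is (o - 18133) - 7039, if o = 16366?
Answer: -8806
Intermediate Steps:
(o - 18133) - 7039 = (16366 - 18133) - 7039 = -1767 - 7039 = -8806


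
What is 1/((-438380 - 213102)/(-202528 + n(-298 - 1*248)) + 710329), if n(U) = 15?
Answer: 202513/143851508259 ≈ 1.4078e-6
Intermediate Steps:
1/((-438380 - 213102)/(-202528 + n(-298 - 1*248)) + 710329) = 1/((-438380 - 213102)/(-202528 + 15) + 710329) = 1/(-651482/(-202513) + 710329) = 1/(-651482*(-1/202513) + 710329) = 1/(651482/202513 + 710329) = 1/(143851508259/202513) = 202513/143851508259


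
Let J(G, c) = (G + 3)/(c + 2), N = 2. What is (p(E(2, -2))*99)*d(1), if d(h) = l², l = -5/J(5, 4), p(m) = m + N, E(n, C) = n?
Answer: 22275/4 ≈ 5568.8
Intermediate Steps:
p(m) = 2 + m (p(m) = m + 2 = 2 + m)
J(G, c) = (3 + G)/(2 + c)
l = -15/4 (l = -5*(2 + 4)/(3 + 5) = -5/(8/6) = -5/((⅙)*8) = -5/4/3 = -5*¾ = -15/4 ≈ -3.7500)
d(h) = 225/16 (d(h) = (-15/4)² = 225/16)
(p(E(2, -2))*99)*d(1) = ((2 + 2)*99)*(225/16) = (4*99)*(225/16) = 396*(225/16) = 22275/4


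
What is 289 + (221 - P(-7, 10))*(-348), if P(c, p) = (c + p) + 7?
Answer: -73139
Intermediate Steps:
P(c, p) = 7 + c + p
289 + (221 - P(-7, 10))*(-348) = 289 + (221 - (7 - 7 + 10))*(-348) = 289 + (221 - 1*10)*(-348) = 289 + (221 - 10)*(-348) = 289 + 211*(-348) = 289 - 73428 = -73139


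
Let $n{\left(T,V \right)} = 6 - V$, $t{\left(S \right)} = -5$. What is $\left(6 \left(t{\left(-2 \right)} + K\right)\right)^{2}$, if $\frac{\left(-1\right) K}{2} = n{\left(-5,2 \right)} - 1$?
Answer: $4356$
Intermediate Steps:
$K = -6$ ($K = - 2 \left(\left(6 - 2\right) - 1\right) = - 2 \left(4 - 1\right) = \left(-2\right) 3 = -6$)
$\left(6 \left(t{\left(-2 \right)} + K\right)\right)^{2} = \left(6 \left(-5 - 6\right)\right)^{2} = \left(6 \left(-11\right)\right)^{2} = \left(-66\right)^{2} = 4356$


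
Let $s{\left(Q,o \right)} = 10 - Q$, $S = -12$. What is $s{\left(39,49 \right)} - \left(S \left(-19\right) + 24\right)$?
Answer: $-281$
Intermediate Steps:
$s{\left(39,49 \right)} - \left(S \left(-19\right) + 24\right) = \left(10 - 39\right) - \left(\left(-12\right) \left(-19\right) + 24\right) = \left(10 - 39\right) - \left(228 + 24\right) = -29 - 252 = -281$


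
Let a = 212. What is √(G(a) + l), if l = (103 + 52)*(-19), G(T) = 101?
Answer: 6*I*√79 ≈ 53.329*I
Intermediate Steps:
l = -2945 (l = 155*(-19) = -2945)
√(G(a) + l) = √(101 - 2945) = √(-2844) = 6*I*√79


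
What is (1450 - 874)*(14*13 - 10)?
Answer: 99072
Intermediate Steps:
(1450 - 874)*(14*13 - 10) = 576*(182 - 10) = 576*172 = 99072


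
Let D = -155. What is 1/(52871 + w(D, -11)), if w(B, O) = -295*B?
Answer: 1/98596 ≈ 1.0142e-5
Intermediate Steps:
1/(52871 + w(D, -11)) = 1/(52871 - 295*(-155)) = 1/(52871 + 45725) = 1/98596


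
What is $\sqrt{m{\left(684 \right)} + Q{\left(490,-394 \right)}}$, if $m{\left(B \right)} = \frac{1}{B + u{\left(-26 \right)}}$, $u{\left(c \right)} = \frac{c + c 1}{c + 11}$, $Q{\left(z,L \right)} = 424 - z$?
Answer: $\frac{i \sqrt{1754527506}}{5156} \approx 8.1239 i$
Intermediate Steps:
$u{\left(c \right)} = \frac{2 c}{11 + c}$ ($u{\left(c \right)} = \frac{c + c}{11 + c} = \frac{2 c}{11 + c}$)
$m{\left(B \right)} = \frac{1}{\frac{52}{15} + B}$ ($m{\left(B \right)} = \frac{1}{B + 2 \left(-26\right) \frac{1}{11 - 26}} = \frac{1}{B + 2 \left(-26\right) \frac{1}{-15}} = \frac{1}{B + 2 \left(-26\right) \left(- \frac{1}{15}\right)} = \frac{1}{B + \frac{52}{15}} = \frac{1}{\frac{52}{15} + B}$)
$\sqrt{m{\left(684 \right)} + Q{\left(490,-394 \right)}} = \sqrt{\frac{15}{52 + 15 \cdot 684} + \left(424 - 490\right)} = \sqrt{\frac{15}{52 + 10260} + \left(424 - 490\right)} = \sqrt{\frac{15}{10312} - 66} = \sqrt{- \frac{680577}{10312}} = \frac{i \sqrt{1754527506}}{5156}$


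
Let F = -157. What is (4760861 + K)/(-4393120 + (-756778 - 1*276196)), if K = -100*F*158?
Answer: -7241461/5426094 ≈ -1.3346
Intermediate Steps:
K = 2480600 (K = -100*(-157)*158 = 15700*158 = 2480600)
(4760861 + K)/(-4393120 + (-756778 - 1*276196)) = (4760861 + 2480600)/(-4393120 + (-756778 - 1*276196)) = 7241461/(-4393120 + (-756778 - 276196)) = 7241461/(-4393120 - 1032974) = 7241461/(-5426094) = 7241461*(-1/5426094) = -7241461/5426094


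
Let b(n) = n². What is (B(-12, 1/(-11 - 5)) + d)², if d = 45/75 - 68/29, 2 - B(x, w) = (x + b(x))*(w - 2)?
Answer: 24980750809/336400 ≈ 74259.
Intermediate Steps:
B(x, w) = 2 - (-2 + w)*(x + x²) (B(x, w) = 2 - (x + x²)*(w - 2) = 2 - (x + x²)*(-2 + w) = 2 - (-2 + w)*(x + x²))
d = -253/145 (d = 45*(1/75) - 68*1/29 = ⅗ - 68/29 = -253/145 ≈ -1.7448)
(B(-12, 1/(-11 - 5)) + d)² = ((2 + 2*(-12) + 2*(-12)² - 1*(-12)/(-11 - 5) - 1*(-12)²/(-11 - 5)) - 253/145)² = ((2 - 24 + 2*144 - 1*(-12)/(-16) - 1*144/(-16)) - 253/145)² = ((2 - 24 + 288 - 1*(-1/16)*(-12) - 1*(-1/16)*144) - 253/145)² = ((2 - 24 + 288 - ¾ + 9) - 253/145)² = (1097/4 - 253/145)² = (158053/580)² = 24980750809/336400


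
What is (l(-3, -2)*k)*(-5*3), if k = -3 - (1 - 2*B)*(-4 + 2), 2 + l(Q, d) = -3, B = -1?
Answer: 225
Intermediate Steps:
l(Q, d) = -5 (l(Q, d) = -2 - 3 = -5)
k = 3 (k = -3 - (1 - 2*(-1))*(-4 + 2) = -3 - (1 + 2)*(-2) = -3 - 3*(-2) = -3 - 1*(-6) = -3 + 6 = 3)
(l(-3, -2)*k)*(-5*3) = (-5*3)*(-5*3) = -15*(-15) = 225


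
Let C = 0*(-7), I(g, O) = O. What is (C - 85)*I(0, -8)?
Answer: 680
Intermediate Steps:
C = 0
(C - 85)*I(0, -8) = (0 - 85)*(-8) = -85*(-8) = 680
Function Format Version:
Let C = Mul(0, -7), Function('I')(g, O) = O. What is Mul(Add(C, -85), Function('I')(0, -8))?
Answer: 680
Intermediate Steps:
C = 0
Mul(Add(C, -85), Function('I')(0, -8)) = Mul(Add(0, -85), -8) = Mul(-85, -8) = 680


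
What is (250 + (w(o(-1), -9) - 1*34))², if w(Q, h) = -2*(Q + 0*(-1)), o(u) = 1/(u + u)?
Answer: 47089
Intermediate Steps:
o(u) = 1/(2*u)
w(Q, h) = -2*Q (w(Q, h) = -2*(Q + 0) = -2*Q)
(250 + (w(o(-1), -9) - 1*34))² = (250 + (-1/(-1) - 1*34))² = (250 + (-(-1) - 34))² = (250 + (-2*(-½) - 34))² = (250 + (1 - 34))² = (250 - 33)² = 217² = 47089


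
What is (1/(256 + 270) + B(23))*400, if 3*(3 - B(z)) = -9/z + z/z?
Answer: 20317400/18147 ≈ 1119.6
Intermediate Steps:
B(z) = 8/3 + 3/z (B(z) = 3 - (-9/z + z/z)/3 = 3 - (-9/z + 1)/3 = 3 - (1 - 9/z)/3 = 3 + (-⅓ + 3/z) = 8/3 + 3/z)
(1/(256 + 270) + B(23))*400 = (1/(256 + 270) + (8/3 + 3/23))*400 = (1/526 + (8/3 + 3*(1/23)))*400 = (1/526 + (8/3 + 3/23))*400 = (1/526 + 193/69)*400 = (101587/36294)*400 = 20317400/18147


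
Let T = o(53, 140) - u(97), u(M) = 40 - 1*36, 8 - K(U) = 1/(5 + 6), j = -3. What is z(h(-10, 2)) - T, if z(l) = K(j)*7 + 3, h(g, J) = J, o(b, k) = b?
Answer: 103/11 ≈ 9.3636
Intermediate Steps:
K(U) = 87/11 (K(U) = 8 - 1/(5 + 6) = 8 - 1/11 = 87/11)
u(M) = 4 (u(M) = 40 - 36 = 4)
z(l) = 642/11 (z(l) = (87/11)*7 + 3 = 609/11 + 3 = 642/11)
T = 49 (T = 53 - 1*4 = 53 - 4 = 49)
z(h(-10, 2)) - T = 642/11 - 1*49 = 642/11 - 49 = 103/11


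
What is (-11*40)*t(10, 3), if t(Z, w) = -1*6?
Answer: 2640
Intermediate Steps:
t(Z, w) = -6
(-11*40)*t(10, 3) = -11*40*(-6) = -440*(-6) = 2640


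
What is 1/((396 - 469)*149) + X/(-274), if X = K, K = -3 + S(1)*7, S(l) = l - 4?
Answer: 130387/1490149 ≈ 0.087499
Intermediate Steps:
S(l) = -4 + l
K = -24 (K = -3 + (-4 + 1)*7 = -3 - 3*7 = -3 - 21 = -24)
X = -24
1/((396 - 469)*149) + X/(-274) = 1/((396 - 469)*149) - 24/(-274) = (1/149)/(-73) - 24*(-1/274) = -1/73*1/149 + 12/137 = -1/10877 + 12/137 = 130387/1490149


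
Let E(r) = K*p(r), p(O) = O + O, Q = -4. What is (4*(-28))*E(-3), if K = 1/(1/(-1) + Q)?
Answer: -672/5 ≈ -134.40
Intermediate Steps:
p(O) = 2*O
K = -⅕ (K = 1/(1/(-1) - 4) = 1/(-1 - 4) = 1/(-5) = -⅕ ≈ -0.20000)
E(r) = -2*r/5
(4*(-28))*E(-3) = (4*(-28))*(-⅖*(-3)) = -112*6/5 = -672/5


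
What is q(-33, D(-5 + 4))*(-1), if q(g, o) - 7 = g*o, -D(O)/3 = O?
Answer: 92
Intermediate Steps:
D(O) = -3*O
q(g, o) = 7 + g*o
q(-33, D(-5 + 4))*(-1) = (7 - (-99)*(-5 + 4))*(-1) = (7 - (-99)*(-1))*(-1) = (7 - 33*3)*(-1) = (7 - 99)*(-1) = -92*(-1) = 92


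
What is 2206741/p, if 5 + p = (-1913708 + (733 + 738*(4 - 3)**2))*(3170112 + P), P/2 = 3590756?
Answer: -2206741/19794758422893 ≈ -1.1148e-7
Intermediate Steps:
P = 7181512 (P = 2*3590756 = 7181512)
p = -19794758422893 (p = -5 + (-1913708 + (733 + 738*(4 - 3)**2))*(3170112 + 7181512) = -5 + (-1913708 + (733 + 738*1**2))*10351624 = -5 + (-1913708 + (733 + 738*1))*10351624 = -5 + (-1913708 + (733 + 738))*10351624 = -5 + (-1913708 + 1471)*10351624 = -5 - 1912237*10351624 = -5 - 19794758422888 = -19794758422893)
2206741/p = 2206741/(-19794758422893) = 2206741*(-1/19794758422893) = -2206741/19794758422893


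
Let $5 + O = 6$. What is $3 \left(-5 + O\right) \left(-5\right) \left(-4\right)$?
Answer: $-240$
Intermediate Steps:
$O = 1$ ($O = -5 + 6 = 1$)
$3 \left(-5 + O\right) \left(-5\right) \left(-4\right) = 3 \left(-5 + 1\right) \left(-5\right) \left(-4\right) = 3 \left(-4\right) \left(-5\right) \left(-4\right) = \left(-12\right) \left(-5\right) \left(-4\right) = 60 \left(-4\right) = -240$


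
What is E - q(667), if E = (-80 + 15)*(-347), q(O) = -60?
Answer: 22615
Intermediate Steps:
E = 22555 (E = -65*(-347) = 22555)
E - q(667) = 22555 - 1*(-60) = 22555 + 60 = 22615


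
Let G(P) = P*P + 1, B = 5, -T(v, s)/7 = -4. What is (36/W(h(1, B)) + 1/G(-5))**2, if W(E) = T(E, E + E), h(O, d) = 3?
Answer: 58081/33124 ≈ 1.7534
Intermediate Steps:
T(v, s) = 28 (T(v, s) = -7*(-4) = 28)
G(P) = 1 + P**2 (G(P) = P**2 + 1 = 1 + P**2)
W(E) = 28
(36/W(h(1, B)) + 1/G(-5))**2 = (36/28 + 1/(1 + (-5)**2))**2 = (36*(1/28) + 1/(1 + 25))**2 = (9/7 + 1/26)**2 = (241/182)**2 = 58081/33124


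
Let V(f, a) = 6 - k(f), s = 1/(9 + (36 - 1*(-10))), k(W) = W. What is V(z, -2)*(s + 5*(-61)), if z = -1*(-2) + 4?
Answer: 0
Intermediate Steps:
s = 1/55 (s = 1/(9 + (36 + 10)) = 1/(9 + 46) = 1/55 ≈ 0.018182)
z = 6 (z = 2 + 4 = 6)
V(f, a) = 6 - f
V(z, -2)*(s + 5*(-61)) = (6 - 1*6)*(1/55 + 5*(-61)) = (6 - 6)*(1/55 - 305) = 0*(-16774/55) = 0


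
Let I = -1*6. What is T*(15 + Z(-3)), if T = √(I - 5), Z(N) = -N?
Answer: 18*I*√11 ≈ 59.699*I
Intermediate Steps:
I = -6
T = I*√11 (T = √(-6 - 5) = √(-11) = I*√11 ≈ 3.3166*I)
T*(15 + Z(-3)) = (I*√11)*(15 - 1*(-3)) = (I*√11)*(15 + 3) = (I*√11)*18 = 18*I*√11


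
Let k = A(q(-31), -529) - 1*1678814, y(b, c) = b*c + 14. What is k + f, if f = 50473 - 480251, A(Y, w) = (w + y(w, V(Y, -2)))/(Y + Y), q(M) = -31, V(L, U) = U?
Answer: -130733247/62 ≈ -2.1086e+6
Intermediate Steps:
y(b, c) = 14 + b*c
A(Y, w) = (14 - w)/(2*Y) (A(Y, w) = (w + (14 + w*(-2)))/(Y + Y) = (w + (14 - 2*w))/((2*Y)) = (14 - w)*(1/(2*Y)) = (14 - w)/(2*Y))
k = -104087011/62 (k = (1/2)*(14 - 1*(-529))/(-31) - 1*1678814 = (1/2)*(-1/31)*(14 + 529) - 1678814 = (1/2)*(-1/31)*543 - 1678814 = -543/62 - 1678814 = -104087011/62 ≈ -1.6788e+6)
f = -429778
k + f = -104087011/62 - 429778 = -130733247/62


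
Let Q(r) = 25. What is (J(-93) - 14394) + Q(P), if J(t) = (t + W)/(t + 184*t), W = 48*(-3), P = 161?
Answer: -82406136/5735 ≈ -14369.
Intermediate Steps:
W = -144
J(t) = (-144 + t)/(185*t) (J(t) = (t - 144)/(t + 184*t) = (-144 + t)/((185*t)) = (-144 + t)*(1/(185*t)) = (-144 + t)/(185*t))
(J(-93) - 14394) + Q(P) = ((1/185)*(-144 - 93)/(-93) - 14394) + 25 = ((1/185)*(-1/93)*(-237) - 14394) + 25 = (79/5735 - 14394) + 25 = -82549511/5735 + 25 = -82406136/5735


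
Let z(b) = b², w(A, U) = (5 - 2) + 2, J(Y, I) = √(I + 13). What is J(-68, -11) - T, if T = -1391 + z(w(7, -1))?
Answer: 1366 + √2 ≈ 1367.4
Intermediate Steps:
J(Y, I) = √(13 + I)
w(A, U) = 5 (w(A, U) = 3 + 2 = 5)
T = -1366 (T = -1391 + 5² = -1391 + 25 = -1366)
J(-68, -11) - T = √(13 - 11) - 1*(-1366) = √2 + 1366 = 1366 + √2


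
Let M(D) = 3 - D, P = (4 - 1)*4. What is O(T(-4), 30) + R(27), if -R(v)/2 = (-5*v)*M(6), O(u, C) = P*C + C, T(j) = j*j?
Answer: -420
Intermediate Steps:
T(j) = j**2
P = 12 (P = 3*4 = 12)
O(u, C) = 13*C (O(u, C) = 12*C + C = 13*C)
R(v) = -30*v (R(v) = -2*(-5*v)*(3 - 1*6) = -2*(-5*v)*(3 - 6) = -2*(-5*v)*(-3) = -30*v)
O(T(-4), 30) + R(27) = 13*30 - 30*27 = 390 - 810 = -420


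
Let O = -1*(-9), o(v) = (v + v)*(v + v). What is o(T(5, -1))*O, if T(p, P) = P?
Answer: 36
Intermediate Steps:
o(v) = 4*v**2 (o(v) = (2*v)*(2*v) = 4*v**2)
O = 9
o(T(5, -1))*O = (4*(-1)**2)*9 = (4*1)*9 = 4*9 = 36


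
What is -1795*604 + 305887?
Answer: -778293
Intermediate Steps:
-1795*604 + 305887 = -1084180 + 305887 = -778293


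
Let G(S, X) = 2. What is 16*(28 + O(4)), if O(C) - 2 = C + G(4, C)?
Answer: 576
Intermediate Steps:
O(C) = 4 + C (O(C) = 2 + (C + 2) = 2 + (2 + C) = 4 + C)
16*(28 + O(4)) = 16*(28 + (4 + 4)) = 16*(28 + 8) = 16*36 = 576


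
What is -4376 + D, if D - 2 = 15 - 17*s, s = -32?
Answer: -3815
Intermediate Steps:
D = 561 (D = 2 + (15 - 17*(-32)) = 2 + (15 + 544) = 2 + 559 = 561)
-4376 + D = -4376 + 561 = -3815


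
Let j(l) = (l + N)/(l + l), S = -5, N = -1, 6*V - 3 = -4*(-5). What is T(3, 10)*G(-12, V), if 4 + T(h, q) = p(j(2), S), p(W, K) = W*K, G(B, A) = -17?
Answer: 357/4 ≈ 89.250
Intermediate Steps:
V = 23/6 (V = 1/2 + (-4*(-5))/6 = 1/2 + (1/6)*20 = 1/2 + 10/3 = 23/6 ≈ 3.8333)
j(l) = (-1 + l)/(2*l) (j(l) = (l - 1)/(l + l) = (-1 + l)/((2*l)) = (-1 + l)*(1/(2*l)) = (-1 + l)/(2*l))
p(W, K) = K*W
T(h, q) = -21/4 (T(h, q) = -4 - 5*(-1 + 2)/(2*2) = -4 - 5/(2*2) = -4 - 5*1/4 = -4 - 5/4 = -21/4)
T(3, 10)*G(-12, V) = -21/4*(-17) = 357/4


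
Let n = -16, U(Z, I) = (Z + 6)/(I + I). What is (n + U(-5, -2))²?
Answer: 4225/16 ≈ 264.06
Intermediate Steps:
U(Z, I) = (6 + Z)/(2*I) (U(Z, I) = (6 + Z)/((2*I)) = (6 + Z)*(1/(2*I)) = (6 + Z)/(2*I))
(n + U(-5, -2))² = (-16 + (½)*(6 - 5)/(-2))² = (-16 + (½)*(-½)*1)² = (-16 - ¼)² = (-65/4)² = 4225/16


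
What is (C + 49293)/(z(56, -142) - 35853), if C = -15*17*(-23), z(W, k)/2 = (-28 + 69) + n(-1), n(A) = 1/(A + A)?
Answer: -9193/5962 ≈ -1.5419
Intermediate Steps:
n(A) = 1/(2*A)
z(W, k) = 81 (z(W, k) = 2*((-28 + 69) + (½)/(-1)) = 2*(41 + (½)*(-1)) = 2*(41 - ½) = 2*(81/2) = 81)
C = 5865 (C = -255*(-23) = 5865)
(C + 49293)/(z(56, -142) - 35853) = (5865 + 49293)/(81 - 35853) = 55158/(-35772) = 55158*(-1/35772) = -9193/5962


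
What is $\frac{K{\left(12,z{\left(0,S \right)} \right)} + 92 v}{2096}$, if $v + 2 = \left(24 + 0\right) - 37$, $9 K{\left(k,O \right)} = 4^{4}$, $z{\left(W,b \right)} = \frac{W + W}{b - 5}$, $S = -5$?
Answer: $- \frac{3041}{4716} \approx -0.64483$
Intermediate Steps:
$z{\left(W,b \right)} = \frac{2 W}{-5 + b}$
$K{\left(k,O \right)} = \frac{256}{9}$ ($K{\left(k,O \right)} = \frac{4^{4}}{9} = \frac{1}{9} \cdot 256 = \frac{256}{9}$)
$v = -15$ ($v = -2 + \left(\left(24 + 0\right) - 37\right) = -2 + \left(24 - 37\right) = -2 - 13 = -15$)
$\frac{K{\left(12,z{\left(0,S \right)} \right)} + 92 v}{2096} = \frac{\frac{256}{9} + 92 \left(-15\right)}{2096} = \left(\frac{256}{9} - 1380\right) \frac{1}{2096} = \left(- \frac{12164}{9}\right) \frac{1}{2096} = - \frac{3041}{4716}$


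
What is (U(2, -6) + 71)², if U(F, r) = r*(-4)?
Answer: 9025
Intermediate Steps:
U(F, r) = -4*r
(U(2, -6) + 71)² = (-4*(-6) + 71)² = (24 + 71)² = 95² = 9025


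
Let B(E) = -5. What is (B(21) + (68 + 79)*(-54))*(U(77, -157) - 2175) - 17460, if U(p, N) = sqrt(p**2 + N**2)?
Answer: 17258565 - 7943*sqrt(30578) ≈ 1.5870e+7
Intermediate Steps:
U(p, N) = sqrt(N**2 + p**2)
(B(21) + (68 + 79)*(-54))*(U(77, -157) - 2175) - 17460 = (-5 + (68 + 79)*(-54))*(sqrt((-157)**2 + 77**2) - 2175) - 17460 = (-5 + 147*(-54))*(sqrt(24649 + 5929) - 2175) - 17460 = (-5 - 7938)*(sqrt(30578) - 2175) - 17460 = -7943*(-2175 + sqrt(30578)) - 17460 = (17276025 - 7943*sqrt(30578)) - 17460 = 17258565 - 7943*sqrt(30578)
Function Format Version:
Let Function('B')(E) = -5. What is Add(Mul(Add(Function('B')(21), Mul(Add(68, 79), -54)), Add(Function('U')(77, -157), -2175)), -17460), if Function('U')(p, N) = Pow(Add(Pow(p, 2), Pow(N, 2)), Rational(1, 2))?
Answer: Add(17258565, Mul(-7943, Pow(30578, Rational(1, 2)))) ≈ 1.5870e+7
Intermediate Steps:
Function('U')(p, N) = Pow(Add(Pow(N, 2), Pow(p, 2)), Rational(1, 2))
Add(Mul(Add(Function('B')(21), Mul(Add(68, 79), -54)), Add(Function('U')(77, -157), -2175)), -17460) = Add(Mul(Add(-5, Mul(Add(68, 79), -54)), Add(Pow(Add(Pow(-157, 2), Pow(77, 2)), Rational(1, 2)), -2175)), -17460) = Add(Mul(Add(-5, Mul(147, -54)), Add(Pow(Add(24649, 5929), Rational(1, 2)), -2175)), -17460) = Add(Mul(Add(-5, -7938), Add(Pow(30578, Rational(1, 2)), -2175)), -17460) = Add(Mul(-7943, Add(-2175, Pow(30578, Rational(1, 2)))), -17460) = Add(Add(17276025, Mul(-7943, Pow(30578, Rational(1, 2)))), -17460) = Add(17258565, Mul(-7943, Pow(30578, Rational(1, 2))))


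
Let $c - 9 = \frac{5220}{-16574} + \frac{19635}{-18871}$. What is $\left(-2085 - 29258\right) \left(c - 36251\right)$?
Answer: $\frac{177648364814264227}{156383977} \approx 1.136 \cdot 10^{9}$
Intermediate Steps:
$c = \frac{1195487238}{156383977}$ ($c = 9 + \left(\frac{5220}{-16574} + \frac{19635}{-18871}\right) = 9 + \left(5220 \left(- \frac{1}{16574}\right) + 19635 \left(- \frac{1}{18871}\right)\right) = 9 - \frac{211968555}{156383977} = \frac{1195487238}{156383977} \approx 7.6446$)
$\left(-2085 - 29258\right) \left(c - 36251\right) = \left(-2085 - 29258\right) \left(\frac{1195487238}{156383977} - 36251\right) = \left(-31343\right) \left(- \frac{5667880062989}{156383977}\right) = \frac{177648364814264227}{156383977}$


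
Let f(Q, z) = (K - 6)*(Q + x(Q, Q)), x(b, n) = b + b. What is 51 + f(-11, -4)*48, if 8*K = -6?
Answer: 10743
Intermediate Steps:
x(b, n) = 2*b
K = -3/4 (K = (1/8)*(-6) = -3/4 ≈ -0.75000)
f(Q, z) = -81*Q/4 (f(Q, z) = (-3/4 - 6)*(Q + 2*Q) = -81*Q/4)
51 + f(-11, -4)*48 = 51 - 81/4*(-11)*48 = 51 + (891/4)*48 = 51 + 10692 = 10743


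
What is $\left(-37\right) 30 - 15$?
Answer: $-1125$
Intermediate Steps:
$\left(-37\right) 30 - 15 = -1110 - 15 = -1125$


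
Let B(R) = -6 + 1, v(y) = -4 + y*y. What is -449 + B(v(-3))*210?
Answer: -1499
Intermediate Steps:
v(y) = -4 + y²
B(R) = -5
-449 + B(v(-3))*210 = -449 - 5*210 = -449 - 1050 = -1499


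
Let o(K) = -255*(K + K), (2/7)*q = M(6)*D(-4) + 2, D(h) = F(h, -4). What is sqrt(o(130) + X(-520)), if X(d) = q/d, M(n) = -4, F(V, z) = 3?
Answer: I*sqrt(179275018)/52 ≈ 257.49*I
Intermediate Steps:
D(h) = 3
q = -35 (q = 7*(-4*3 + 2)/2 = 7*(-12 + 2)/2 = (7/2)*(-10) = -35)
X(d) = -35/d
o(K) = -510*K
sqrt(o(130) + X(-520)) = sqrt(-510*130 - 35/(-520)) = sqrt(-66300 - 35*(-1/520)) = sqrt(-66300 + 7/104) = sqrt(-6895193/104) = I*sqrt(179275018)/52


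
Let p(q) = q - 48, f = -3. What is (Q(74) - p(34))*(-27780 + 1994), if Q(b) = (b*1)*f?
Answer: 5363488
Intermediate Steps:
p(q) = -48 + q
Q(b) = -3*b (Q(b) = (b*1)*(-3) = b*(-3) = -3*b)
(Q(74) - p(34))*(-27780 + 1994) = (-3*74 - (-48 + 34))*(-27780 + 1994) = (-222 - 1*(-14))*(-25786) = (-222 + 14)*(-25786) = -208*(-25786) = 5363488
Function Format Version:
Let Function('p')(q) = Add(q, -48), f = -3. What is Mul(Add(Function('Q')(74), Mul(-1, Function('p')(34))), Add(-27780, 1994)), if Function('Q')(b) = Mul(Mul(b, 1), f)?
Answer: 5363488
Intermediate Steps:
Function('p')(q) = Add(-48, q)
Function('Q')(b) = Mul(-3, b) (Function('Q')(b) = Mul(Mul(b, 1), -3) = Mul(b, -3) = Mul(-3, b))
Mul(Add(Function('Q')(74), Mul(-1, Function('p')(34))), Add(-27780, 1994)) = Mul(Add(Mul(-3, 74), Mul(-1, Add(-48, 34))), Add(-27780, 1994)) = Mul(Add(-222, Mul(-1, -14)), -25786) = Mul(Add(-222, 14), -25786) = Mul(-208, -25786) = 5363488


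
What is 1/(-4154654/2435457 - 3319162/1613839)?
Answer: -3930435489423/14788618983740 ≈ -0.26577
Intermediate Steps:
1/(-4154654/2435457 - 3319162/1613839) = 1/(-14788618983740/3930435489423) = -3930435489423/14788618983740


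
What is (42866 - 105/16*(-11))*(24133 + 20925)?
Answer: 15477670819/8 ≈ 1.9347e+9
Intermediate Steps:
(42866 - 105/16*(-11))*(24133 + 20925) = (42866 - 105/16*(-11))*45058 = (42866 + 1155/16)*45058 = (687011/16)*45058 = 15477670819/8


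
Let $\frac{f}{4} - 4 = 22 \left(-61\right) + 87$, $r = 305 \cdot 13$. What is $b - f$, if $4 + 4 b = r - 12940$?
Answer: $\frac{11037}{4} \approx 2759.3$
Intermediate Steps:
$r = 3965$
$b = - \frac{8979}{4}$ ($b = -1 + \frac{3965 - 12940}{4} = -1 + \frac{1}{4} \left(-8975\right) = -1 - \frac{8975}{4} = - \frac{8979}{4} \approx -2244.8$)
$f = -5004$ ($f = 16 + 4 \left(22 \left(-61\right) + 87\right) = 16 + 4 \left(-1342 + 87\right) = 16 + 4 \left(-1255\right) = 16 - 5020 = -5004$)
$b - f = - \frac{8979}{4} - -5004 = - \frac{8979}{4} + 5004 = \frac{11037}{4}$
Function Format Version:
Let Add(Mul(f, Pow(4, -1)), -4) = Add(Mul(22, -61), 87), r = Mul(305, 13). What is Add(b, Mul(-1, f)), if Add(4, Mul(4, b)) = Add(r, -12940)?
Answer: Rational(11037, 4) ≈ 2759.3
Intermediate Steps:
r = 3965
b = Rational(-8979, 4) (b = Add(-1, Mul(Rational(1, 4), Add(3965, -12940))) = Add(-1, Mul(Rational(1, 4), -8975)) = Add(-1, Rational(-8975, 4)) = Rational(-8979, 4) ≈ -2244.8)
f = -5004 (f = Add(16, Mul(4, Add(Mul(22, -61), 87))) = Add(16, Mul(4, Add(-1342, 87))) = Add(16, Mul(4, -1255)) = Add(16, -5020) = -5004)
Add(b, Mul(-1, f)) = Add(Rational(-8979, 4), Mul(-1, -5004)) = Add(Rational(-8979, 4), 5004) = Rational(11037, 4)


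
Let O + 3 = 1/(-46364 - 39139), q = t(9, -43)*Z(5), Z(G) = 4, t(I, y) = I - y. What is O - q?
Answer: -18041134/85503 ≈ -211.00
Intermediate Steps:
q = 208 (q = (9 - 1*(-43))*4 = (9 + 43)*4 = 52*4 = 208)
O = -256510/85503 (O = -3 + 1/(-46364 - 39139) = -3 + 1/(-85503) = -3 - 1/85503 = -256510/85503 ≈ -3.0000)
O - q = -256510/85503 - 1*208 = -256510/85503 - 208 = -18041134/85503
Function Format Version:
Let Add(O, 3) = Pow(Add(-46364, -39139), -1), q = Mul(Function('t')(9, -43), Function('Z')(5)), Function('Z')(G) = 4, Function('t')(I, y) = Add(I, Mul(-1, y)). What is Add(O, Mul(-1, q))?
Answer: Rational(-18041134, 85503) ≈ -211.00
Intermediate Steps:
q = 208 (q = Mul(Add(9, Mul(-1, -43)), 4) = Mul(Add(9, 43), 4) = Mul(52, 4) = 208)
O = Rational(-256510, 85503) (O = Add(-3, Pow(Add(-46364, -39139), -1)) = Add(-3, Pow(-85503, -1)) = Add(-3, Rational(-1, 85503)) = Rational(-256510, 85503) ≈ -3.0000)
Add(O, Mul(-1, q)) = Add(Rational(-256510, 85503), Mul(-1, 208)) = Add(Rational(-256510, 85503), -208) = Rational(-18041134, 85503)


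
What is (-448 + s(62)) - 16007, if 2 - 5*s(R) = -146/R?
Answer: -510078/31 ≈ -16454.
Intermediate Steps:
s(R) = ⅖ + 146/(5*R) (s(R) = ⅖ - (-146)/(5*R) = ⅖ + 146/(5*R))
(-448 + s(62)) - 16007 = (-448 + (⅖)*(73 + 62)/62) - 16007 = (-448 + (⅖)*(1/62)*135) - 16007 = (-448 + 27/31) - 16007 = -13861/31 - 16007 = -510078/31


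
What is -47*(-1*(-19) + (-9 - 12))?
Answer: 94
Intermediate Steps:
-47*(-1*(-19) + (-9 - 12)) = -47*(19 - 21) = -47*(-2) = 94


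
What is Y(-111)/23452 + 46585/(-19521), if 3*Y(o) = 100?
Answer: -272965180/114451623 ≈ -2.3850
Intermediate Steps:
Y(o) = 100/3 (Y(o) = (⅓)*100 = 100/3)
Y(-111)/23452 + 46585/(-19521) = (100/3)/23452 + 46585/(-19521) = (100/3)*(1/23452) + 46585*(-1/19521) = 25/17589 - 46585/19521 = -272965180/114451623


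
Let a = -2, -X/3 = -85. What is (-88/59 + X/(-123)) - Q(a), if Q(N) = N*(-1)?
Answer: -13461/2419 ≈ -5.5647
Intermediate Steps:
X = 255 (X = -3*(-85) = 255)
Q(N) = -N
(-88/59 + X/(-123)) - Q(a) = (-88/59 + 255/(-123)) - (-1)*(-2) = (-88*1/59 + 255*(-1/123)) - 1*2 = (-88/59 - 85/41) - 2 = -8623/2419 - 2 = -13461/2419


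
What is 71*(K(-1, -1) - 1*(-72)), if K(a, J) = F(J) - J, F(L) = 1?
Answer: 5254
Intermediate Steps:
K(a, J) = 1 - J
71*(K(-1, -1) - 1*(-72)) = 71*((1 - 1*(-1)) - 1*(-72)) = 71*((1 + 1) + 72) = 71*(2 + 72) = 71*74 = 5254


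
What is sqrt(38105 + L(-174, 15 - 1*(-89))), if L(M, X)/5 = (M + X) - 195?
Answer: 2*sqrt(9195) ≈ 191.78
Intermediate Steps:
L(M, X) = -975 + 5*M + 5*X (L(M, X) = 5*((M + X) - 195) = 5*(-195 + M + X) = -975 + 5*M + 5*X)
sqrt(38105 + L(-174, 15 - 1*(-89))) = sqrt(38105 + (-975 + 5*(-174) + 5*(15 - 1*(-89)))) = sqrt(38105 + (-975 - 870 + 5*(15 + 89))) = sqrt(38105 + (-975 - 870 + 5*104)) = sqrt(38105 + (-975 - 870 + 520)) = sqrt(38105 - 1325) = sqrt(36780) = 2*sqrt(9195)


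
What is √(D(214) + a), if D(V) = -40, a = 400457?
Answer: √400417 ≈ 632.79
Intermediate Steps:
√(D(214) + a) = √(-40 + 400457) = √400417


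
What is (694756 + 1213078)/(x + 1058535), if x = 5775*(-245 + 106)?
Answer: 953917/127905 ≈ 7.4580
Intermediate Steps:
x = -802725 (x = 5775*(-139) = -802725)
(694756 + 1213078)/(x + 1058535) = (694756 + 1213078)/(-802725 + 1058535) = 1907834/255810 = 1907834*(1/255810) = 953917/127905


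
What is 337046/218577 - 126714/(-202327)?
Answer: 95890272020/44224028679 ≈ 2.1683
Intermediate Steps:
337046/218577 - 126714/(-202327) = 337046*(1/218577) - 126714*(-1/202327) = 337046/218577 + 126714/202327 = 95890272020/44224028679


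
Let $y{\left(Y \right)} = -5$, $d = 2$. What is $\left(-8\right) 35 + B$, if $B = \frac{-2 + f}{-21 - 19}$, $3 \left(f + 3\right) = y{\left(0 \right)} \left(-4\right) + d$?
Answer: $- \frac{33607}{120} \approx -280.06$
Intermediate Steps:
$f = \frac{13}{3}$ ($f = -3 + \frac{\left(-5\right) \left(-4\right) + 2}{3} = -3 + \frac{20 + 2}{3} = -3 + \frac{1}{3} \cdot 22 = -3 + \frac{22}{3} = \frac{13}{3} \approx 4.3333$)
$B = - \frac{7}{120}$ ($B = \frac{-2 + \frac{13}{3}}{-21 - 19} = \frac{7}{3 \left(-21 - 19\right)} = \frac{7}{3 \left(-40\right)} = \frac{7}{3} \left(- \frac{1}{40}\right) = - \frac{7}{120} \approx -0.058333$)
$\left(-8\right) 35 + B = \left(-8\right) 35 - \frac{7}{120} = -280 - \frac{7}{120} = - \frac{33607}{120}$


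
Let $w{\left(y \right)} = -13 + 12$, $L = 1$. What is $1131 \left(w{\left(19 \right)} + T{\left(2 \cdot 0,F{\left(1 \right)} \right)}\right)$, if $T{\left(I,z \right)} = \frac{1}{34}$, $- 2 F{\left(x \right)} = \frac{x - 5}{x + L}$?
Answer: $- \frac{37323}{34} \approx -1097.7$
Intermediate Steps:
$F{\left(x \right)} = - \frac{-5 + x}{2 \left(1 + x\right)}$ ($F{\left(x \right)} = - \frac{\left(x - 5\right) \frac{1}{x + 1}}{2} = - \frac{\left(-5 + x\right) \frac{1}{1 + x}}{2} = - \frac{\frac{1}{1 + x} \left(-5 + x\right)}{2} = - \frac{-5 + x}{2 \left(1 + x\right)}$)
$w{\left(y \right)} = -1$
$T{\left(I,z \right)} = \frac{1}{34}$
$1131 \left(w{\left(19 \right)} + T{\left(2 \cdot 0,F{\left(1 \right)} \right)}\right) = 1131 \left(-1 + \frac{1}{34}\right) = 1131 \left(- \frac{33}{34}\right) = - \frac{37323}{34}$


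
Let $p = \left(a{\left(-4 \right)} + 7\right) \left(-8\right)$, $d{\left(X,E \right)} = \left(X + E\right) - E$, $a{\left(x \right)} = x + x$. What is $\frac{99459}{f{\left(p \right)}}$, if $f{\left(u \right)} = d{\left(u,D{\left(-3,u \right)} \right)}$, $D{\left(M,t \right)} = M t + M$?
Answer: $\frac{99459}{8} \approx 12432.0$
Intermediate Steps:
$a{\left(x \right)} = 2 x$
$D{\left(M,t \right)} = M + M t$
$d{\left(X,E \right)} = X$ ($d{\left(X,E \right)} = \left(E + X\right) - E = X$)
$p = 8$ ($p = \left(2 \left(-4\right) + 7\right) \left(-8\right) = \left(-8 + 7\right) \left(-8\right) = \left(-1\right) \left(-8\right) = 8$)
$f{\left(u \right)} = u$
$\frac{99459}{f{\left(p \right)}} = \frac{99459}{8}$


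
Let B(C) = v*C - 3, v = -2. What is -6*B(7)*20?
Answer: 2040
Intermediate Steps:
B(C) = -3 - 2*C (B(C) = -2*C - 3 = -3 - 2*C)
-6*B(7)*20 = -6*(-3 - 2*7)*20 = -6*(-3 - 14)*20 = -6*(-17)*20 = 102*20 = 2040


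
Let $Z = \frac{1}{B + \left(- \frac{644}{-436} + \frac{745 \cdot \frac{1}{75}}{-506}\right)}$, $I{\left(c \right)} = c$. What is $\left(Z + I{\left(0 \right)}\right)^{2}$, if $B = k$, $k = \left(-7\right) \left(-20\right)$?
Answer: $\frac{684441836100}{13695821715664201} \approx 4.9974 \cdot 10^{-5}$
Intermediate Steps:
$k = 140$
$B = 140$
$Z = \frac{827310}{117029149}$ ($Z = \frac{1}{140 + \left(- \frac{644}{-436} + \frac{745 \cdot \frac{1}{75}}{-506}\right)} = \frac{1}{140 + \left(\left(-644\right) \left(- \frac{1}{436}\right) + 745 \cdot \frac{1}{75} \left(- \frac{1}{506}\right)\right)} = \frac{1}{140 + \left(\frac{161}{109} + \frac{149}{15} \left(- \frac{1}{506}\right)\right)} = \frac{1}{140 + \left(\frac{161}{109} - \frac{149}{7590}\right)} = \frac{1}{140 + \frac{1205749}{827310}} = \frac{1}{\frac{117029149}{827310}} = \frac{827310}{117029149} \approx 0.0070693$)
$\left(Z + I{\left(0 \right)}\right)^{2} = \left(\frac{827310}{117029149} + 0\right)^{2} = \left(\frac{827310}{117029149}\right)^{2} = \frac{684441836100}{13695821715664201}$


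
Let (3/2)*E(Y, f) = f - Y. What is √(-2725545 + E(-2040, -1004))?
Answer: I*√24523689/3 ≈ 1650.7*I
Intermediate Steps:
E(Y, f) = -2*Y/3 + 2*f/3 (E(Y, f) = 2*(f - Y)/3 = -2*Y/3 + 2*f/3)
√(-2725545 + E(-2040, -1004)) = √(-2725545 + (-⅔*(-2040) + (⅔)*(-1004))) = √(-2725545 + (1360 - 2008/3)) = √(-2725545 + 2072/3) = √(-8174563/3) = I*√24523689/3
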